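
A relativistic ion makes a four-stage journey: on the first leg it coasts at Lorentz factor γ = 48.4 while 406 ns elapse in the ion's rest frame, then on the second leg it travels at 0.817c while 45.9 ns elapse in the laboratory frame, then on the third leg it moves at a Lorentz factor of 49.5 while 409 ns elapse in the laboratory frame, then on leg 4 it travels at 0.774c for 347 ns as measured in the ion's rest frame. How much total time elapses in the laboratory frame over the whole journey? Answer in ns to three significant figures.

Δt = 2.07×10⁴ ns

Leg 1: γ = 48.4; Δt_1 = 48.40 × 406 = 1.965×10⁴ ns.
Leg 2: 45.9 ns is already measured in the laboratory frame.
Leg 3: 409 ns is already measured in the laboratory frame.
Leg 4: γ = 1/√(1 − 0.774²) = 1/√0.4009 = 1.579; Δt_4 = 1.579 × 347 = 548.0 ns.
Total: 1.965×10⁴ + 45.90 + 409.0 + 548.0 ns.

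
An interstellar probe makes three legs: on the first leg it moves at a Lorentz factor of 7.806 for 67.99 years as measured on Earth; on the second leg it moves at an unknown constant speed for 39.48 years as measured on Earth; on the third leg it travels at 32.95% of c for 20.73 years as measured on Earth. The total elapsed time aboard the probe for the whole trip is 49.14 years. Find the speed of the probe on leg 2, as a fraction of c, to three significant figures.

Leg 1: γ = 7.806; τ_1 = 67.99/7.806 = 8.710 years.
Leg 2: speed unknown; τ_2 = 39.48/γ_2.
Leg 3: β = 0.3295; γ = 1/√(1 − 0.3295²) = 1/√0.8914 = 1.059; τ_3 = 20.73/1.059 = 19.57 years.
Total proper time: 8.710 + τ_2 + 19.57 = 49.14, so τ_2 = 49.14 − 28.28 = 20.86 years.
γ_2 = 39.48/20.86 = 1.893; β = √(1 − 1/γ²) = √0.7209.

β = 0.849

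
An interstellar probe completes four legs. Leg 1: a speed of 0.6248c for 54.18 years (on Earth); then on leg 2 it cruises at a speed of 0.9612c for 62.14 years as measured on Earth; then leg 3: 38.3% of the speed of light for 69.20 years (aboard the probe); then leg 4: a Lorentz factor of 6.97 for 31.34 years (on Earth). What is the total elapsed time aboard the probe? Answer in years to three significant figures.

Leg 1: γ = 1/√(1 − 0.6248²) = 1/√0.6096 = 1.281; τ_1 = 54.18/1.281 = 42.30 years.
Leg 2: γ = 1/√(1 − 0.9612²) = 1/√0.07609 = 3.625; τ_2 = 62.14/3.625 = 17.14 years.
Leg 3: 69.20 years is already measured aboard the probe.
Leg 4: γ = 6.97; τ_4 = 31.34/6.970 = 4.496 years.
Total: 42.30 + 17.14 + 69.20 + 4.496 years.

τ = 133 years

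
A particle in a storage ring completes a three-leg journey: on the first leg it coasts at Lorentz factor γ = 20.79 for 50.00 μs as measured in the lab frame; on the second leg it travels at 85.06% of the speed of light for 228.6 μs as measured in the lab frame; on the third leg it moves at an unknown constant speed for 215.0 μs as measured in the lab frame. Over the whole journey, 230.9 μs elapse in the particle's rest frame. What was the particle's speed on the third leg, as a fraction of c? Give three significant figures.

Leg 1: γ = 20.79; τ_1 = 50.00/20.79 = 2.405 μs.
Leg 2: β = 0.8506; γ = 1/√(1 − 0.8506²) = 1/√0.2765 = 1.902; τ_2 = 228.6/1.902 = 120.2 μs.
Leg 3: speed unknown; τ_3 = 215.0/γ_3.
Total proper time: 2.405 + 120.2 + τ_3 = 230.9, so τ_3 = 230.9 − 122.6 = 108.3 μs.
γ_3 = 215.0/108.3 = 1.985; β = √(1 − 1/γ²) = √0.7463.

β = 0.864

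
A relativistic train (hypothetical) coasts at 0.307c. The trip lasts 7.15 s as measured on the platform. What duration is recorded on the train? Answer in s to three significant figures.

τ = 6.80 s

γ = 1/√(1 − 0.307²) = 1/√0.9058 = 1.051
The interval measured on the platform is the dilated one; the clock on the train measures the proper time τ = Δt/γ = 7.15/1.051 s.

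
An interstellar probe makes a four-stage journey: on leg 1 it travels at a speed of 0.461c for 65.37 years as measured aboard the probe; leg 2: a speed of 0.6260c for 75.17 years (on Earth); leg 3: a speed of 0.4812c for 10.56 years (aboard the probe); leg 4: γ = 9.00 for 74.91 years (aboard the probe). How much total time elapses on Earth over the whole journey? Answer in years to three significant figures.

Δt = 835 years

Leg 1: γ = 1/√(1 − 0.461²) = 1/√0.7875 = 1.127; Δt_1 = 1.127 × 65.37 = 73.66 years.
Leg 2: 75.17 years is already measured on Earth.
Leg 3: γ = 1/√(1 − 0.4812²) = 1/√0.7684 = 1.141; Δt_3 = 1.141 × 10.56 = 12.05 years.
Leg 4: γ = 9.00; Δt_4 = 9.000 × 74.91 = 674.2 years.
Total: 73.66 + 75.17 + 12.05 + 674.2 years.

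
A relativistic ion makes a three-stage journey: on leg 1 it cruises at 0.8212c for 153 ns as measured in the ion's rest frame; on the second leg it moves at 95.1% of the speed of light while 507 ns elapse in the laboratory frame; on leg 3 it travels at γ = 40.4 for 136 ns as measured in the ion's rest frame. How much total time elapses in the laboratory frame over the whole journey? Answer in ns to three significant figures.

Δt = 6270 ns

Leg 1: γ = 1/√(1 − 0.8212²) = 1/√0.3256 = 1.752; Δt_1 = 1.752 × 153 = 268.1 ns.
Leg 2: 507 ns is already measured in the laboratory frame.
Leg 3: γ = 40.4; Δt_3 = 40.40 × 136 = 5494 ns.
Total: 268.1 + 507.0 + 5494 ns.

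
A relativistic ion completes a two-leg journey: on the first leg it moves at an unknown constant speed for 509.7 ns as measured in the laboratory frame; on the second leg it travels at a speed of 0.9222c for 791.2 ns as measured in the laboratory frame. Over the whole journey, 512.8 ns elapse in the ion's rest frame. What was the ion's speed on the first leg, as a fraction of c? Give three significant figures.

Leg 1: speed unknown; τ_1 = 509.7/γ_1.
Leg 2: γ = 1/√(1 − 0.9222²) = 1/√0.1495 = 2.586; τ_2 = 791.2/2.586 = 306.0 ns.
Total proper time: τ_1 + 306.0 = 512.8, so τ_1 = 512.8 − 306.0 = 206.8 ns.
γ_1 = 509.7/206.8 = 2.464; β = √(1 − 1/γ²) = √0.8353.

β = 0.914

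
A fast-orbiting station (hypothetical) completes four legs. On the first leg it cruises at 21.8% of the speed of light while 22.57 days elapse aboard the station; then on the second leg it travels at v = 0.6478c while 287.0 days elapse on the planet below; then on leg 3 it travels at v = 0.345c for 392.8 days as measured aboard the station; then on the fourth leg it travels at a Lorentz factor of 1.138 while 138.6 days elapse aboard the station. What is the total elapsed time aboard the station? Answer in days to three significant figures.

Leg 1: 22.57 days is already measured aboard the station.
Leg 2: γ = 1/√(1 − 0.6478²) = 1/√0.5804 = 1.313; τ_2 = 287.0/1.313 = 218.6 days.
Leg 3: 392.8 days is already measured aboard the station.
Leg 4: 138.6 days is already measured aboard the station.
Total: 22.57 + 218.6 + 392.8 + 138.6 days.

τ = 773 days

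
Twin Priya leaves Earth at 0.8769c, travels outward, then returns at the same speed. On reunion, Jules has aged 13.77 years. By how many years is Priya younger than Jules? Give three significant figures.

Δt − τ = 7.15 years

γ = 1/√(1 − 0.8769²) = 1/√0.2310 = 2.080
Priya's elapsed proper time: τ = 13.77/2.080 = 6.619 years.
Age gap = Δt − τ = 13.77 − 6.619 years.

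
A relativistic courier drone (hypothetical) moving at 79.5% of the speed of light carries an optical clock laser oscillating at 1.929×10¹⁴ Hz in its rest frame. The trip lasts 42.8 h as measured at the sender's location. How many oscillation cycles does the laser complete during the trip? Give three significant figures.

N = 1.80×10¹⁹

β = 0.795; γ = 1/√(1 − 0.795²) = 1/√0.3680 = 1.649
The oscillator's own cycle count is N = f × τ where τ is the proper time aboard the drone. τ = Δt/γ = 42.8/1.649 = 25.96 h = 9.347×10⁴ s.
N = 1.929×10¹⁴ × 9.347×10⁴ = 1.803×10¹⁹.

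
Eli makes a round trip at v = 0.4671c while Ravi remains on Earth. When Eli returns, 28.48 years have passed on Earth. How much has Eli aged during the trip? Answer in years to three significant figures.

τ = 25.2 years

γ = 1/√(1 − 0.4671²) = 1/√0.7818 = 1.131
Eli's clock measures proper time along the trip: τ = Δt/γ = 28.48/1.131 years.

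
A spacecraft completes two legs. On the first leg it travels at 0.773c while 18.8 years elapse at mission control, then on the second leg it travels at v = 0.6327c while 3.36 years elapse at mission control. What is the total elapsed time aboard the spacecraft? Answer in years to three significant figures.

Leg 1: γ = 1/√(1 − 0.773²) = 1/√0.4025 = 1.576; τ_1 = 18.8/1.576 = 11.93 years.
Leg 2: γ = 1/√(1 − 0.6327²) = 1/√0.5997 = 1.291; τ_2 = 3.36/1.291 = 2.602 years.
Total: 11.93 + 2.602 years.

τ = 14.5 years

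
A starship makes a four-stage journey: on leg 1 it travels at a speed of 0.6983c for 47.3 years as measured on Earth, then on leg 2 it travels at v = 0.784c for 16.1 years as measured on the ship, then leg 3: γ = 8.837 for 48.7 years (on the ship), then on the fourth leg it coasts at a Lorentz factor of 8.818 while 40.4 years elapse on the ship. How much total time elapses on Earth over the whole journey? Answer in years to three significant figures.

Δt = 860 years

Leg 1: 47.3 years is already measured on Earth.
Leg 2: γ = 1/√(1 − 0.784²) = 1/√0.3853 = 1.611; Δt_2 = 1.611 × 16.1 = 25.94 years.
Leg 3: γ = 8.837; Δt_3 = 8.837 × 48.7 = 430.4 years.
Leg 4: γ = 8.818; Δt_4 = 8.818 × 40.4 = 356.2 years.
Total: 47.30 + 25.94 + 430.4 + 356.2 years.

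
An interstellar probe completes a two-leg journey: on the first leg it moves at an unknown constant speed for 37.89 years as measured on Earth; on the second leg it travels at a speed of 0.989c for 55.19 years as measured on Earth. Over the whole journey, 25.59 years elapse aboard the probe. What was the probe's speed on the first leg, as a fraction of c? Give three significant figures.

β = 0.888

Leg 1: speed unknown; τ_1 = 37.89/γ_1.
Leg 2: γ = 1/√(1 − 0.989²) = 1/√0.02188 = 6.761; τ_2 = 55.19/6.761 = 8.163 years.
Total proper time: τ_1 + 8.163 = 25.59, so τ_1 = 25.59 − 8.163 = 17.43 years.
γ_1 = 37.89/17.43 = 2.174; β = √(1 − 1/γ²) = √0.7885.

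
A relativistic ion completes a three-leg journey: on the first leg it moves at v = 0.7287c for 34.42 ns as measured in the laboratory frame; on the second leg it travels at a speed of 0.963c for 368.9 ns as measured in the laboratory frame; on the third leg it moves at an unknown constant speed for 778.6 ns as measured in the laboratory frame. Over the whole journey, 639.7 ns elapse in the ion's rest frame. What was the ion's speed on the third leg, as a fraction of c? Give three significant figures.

Leg 1: γ = 1/√(1 − 0.7287²) = 1/√0.4690 = 1.460; τ_1 = 34.42/1.460 = 23.57 ns.
Leg 2: γ = 1/√(1 − 0.963²) = 1/√0.07263 = 3.711; τ_2 = 368.9/3.711 = 99.42 ns.
Leg 3: speed unknown; τ_3 = 778.6/γ_3.
Total proper time: 23.57 + 99.42 + τ_3 = 639.7, so τ_3 = 639.7 − 123.0 = 516.7 ns.
γ_3 = 778.6/516.7 = 1.507; β = √(1 − 1/γ²) = √0.5596.

β = 0.748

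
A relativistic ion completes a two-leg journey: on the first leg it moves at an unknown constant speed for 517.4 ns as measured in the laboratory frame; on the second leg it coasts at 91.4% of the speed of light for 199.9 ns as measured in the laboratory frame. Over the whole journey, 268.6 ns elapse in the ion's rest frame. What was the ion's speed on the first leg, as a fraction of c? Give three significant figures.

β = 0.932

Leg 1: speed unknown; τ_1 = 517.4/γ_1.
Leg 2: β = 0.914; γ = 1/√(1 − 0.914²) = 1/√0.1646 = 2.465; τ_2 = 199.9/2.465 = 81.10 ns.
Total proper time: τ_1 + 81.10 = 268.6, so τ_1 = 268.6 − 81.10 = 187.5 ns.
γ_1 = 517.4/187.5 = 2.760; β = √(1 − 1/γ²) = √0.8687.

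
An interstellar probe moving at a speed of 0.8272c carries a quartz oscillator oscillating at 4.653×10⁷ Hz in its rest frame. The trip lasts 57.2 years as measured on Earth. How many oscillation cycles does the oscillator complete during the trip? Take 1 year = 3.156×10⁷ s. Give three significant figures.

γ = 1/√(1 − 0.8272²) = 1/√0.3157 = 1.780
The oscillator's own cycle count is N = f × τ where τ is the proper time aboard the probe. τ = Δt/γ = 57.2/1.780 = 32.14 years = 1.014×10⁹ s.
N = 4.653×10⁷ × 1.014×10⁹ = 4.720×10¹⁶.

N = 4.72×10¹⁶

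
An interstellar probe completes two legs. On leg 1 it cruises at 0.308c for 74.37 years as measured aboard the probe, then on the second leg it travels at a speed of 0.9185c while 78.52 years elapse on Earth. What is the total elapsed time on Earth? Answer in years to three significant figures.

Leg 1: γ = 1/√(1 − 0.308²) = 1/√0.9051 = 1.051; Δt_1 = 1.051 × 74.37 = 78.17 years.
Leg 2: 78.52 years is already measured on Earth.
Total: 78.17 + 78.52 years.

Δt = 157 years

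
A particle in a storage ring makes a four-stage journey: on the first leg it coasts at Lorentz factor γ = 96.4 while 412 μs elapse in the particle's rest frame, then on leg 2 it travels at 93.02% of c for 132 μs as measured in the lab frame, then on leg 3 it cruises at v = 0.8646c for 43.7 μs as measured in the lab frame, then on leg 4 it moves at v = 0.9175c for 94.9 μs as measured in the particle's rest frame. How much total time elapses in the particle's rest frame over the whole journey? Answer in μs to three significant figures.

τ = 577 μs

Leg 1: 412 μs is already measured in the particle's rest frame.
Leg 2: β = 0.9302; γ = 1/√(1 − 0.9302²) = 1/√0.1347 = 2.724; τ_2 = 132/2.724 = 48.45 μs.
Leg 3: γ = 1/√(1 − 0.8646²) = 1/√0.2525 = 1.990; τ_3 = 43.7/1.990 = 21.96 μs.
Leg 4: 94.9 μs is already measured in the particle's rest frame.
Total: 412.0 + 48.45 + 21.96 + 94.90 μs.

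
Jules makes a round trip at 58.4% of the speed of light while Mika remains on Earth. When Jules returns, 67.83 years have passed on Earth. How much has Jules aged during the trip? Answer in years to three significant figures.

τ = 55.1 years

β = 0.584; γ = 1/√(1 − 0.584²) = 1/√0.6589 = 1.232
Jules's clock measures proper time along the trip: τ = Δt/γ = 67.83/1.232 years.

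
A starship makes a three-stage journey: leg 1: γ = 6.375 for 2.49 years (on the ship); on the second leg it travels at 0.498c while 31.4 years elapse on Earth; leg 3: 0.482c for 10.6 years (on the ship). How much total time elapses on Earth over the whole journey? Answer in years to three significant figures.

Δt = 59.4 years

Leg 1: γ = 6.375; Δt_1 = 6.375 × 2.49 = 15.87 years.
Leg 2: 31.4 years is already measured on Earth.
Leg 3: γ = 1/√(1 − 0.482²) = 1/√0.7677 = 1.141; Δt_3 = 1.141 × 10.6 = 12.10 years.
Total: 15.87 + 31.40 + 12.10 years.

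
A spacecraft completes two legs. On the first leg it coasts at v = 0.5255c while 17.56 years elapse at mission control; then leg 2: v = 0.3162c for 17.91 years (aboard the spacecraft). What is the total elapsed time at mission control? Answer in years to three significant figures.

Δt = 36.4 years

Leg 1: 17.56 years is already measured at mission control.
Leg 2: γ = 1/√(1 − 0.3162²) = 1/√0.9000 = 1.054; Δt_2 = 1.054 × 17.91 = 18.88 years.
Total: 17.56 + 18.88 years.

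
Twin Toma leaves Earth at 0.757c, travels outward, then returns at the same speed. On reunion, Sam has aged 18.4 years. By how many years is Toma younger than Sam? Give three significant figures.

Δt − τ = 6.38 years

γ = 1/√(1 − 0.757²) = 1/√0.4270 = 1.530
Toma's elapsed proper time: τ = 18.4/1.530 = 12.02 years.
Age gap = Δt − τ = 18.4 − 12.02 years.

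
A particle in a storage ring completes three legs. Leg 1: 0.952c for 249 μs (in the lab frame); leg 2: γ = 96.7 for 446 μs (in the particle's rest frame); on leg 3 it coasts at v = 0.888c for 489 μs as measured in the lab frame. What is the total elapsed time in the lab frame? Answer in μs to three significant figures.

Leg 1: 249 μs is already measured in the lab frame.
Leg 2: γ = 96.7; Δt_2 = 96.70 × 446 = 4.313×10⁴ μs.
Leg 3: 489 μs is already measured in the lab frame.
Total: 249.0 + 4.313×10⁴ + 489.0 μs.

Δt = 4.39×10⁴ μs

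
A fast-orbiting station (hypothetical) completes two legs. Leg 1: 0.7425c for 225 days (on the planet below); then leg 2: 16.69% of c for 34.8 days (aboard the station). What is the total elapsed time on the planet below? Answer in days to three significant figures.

Δt = 260 days

Leg 1: 225 days is already measured on the planet below.
Leg 2: β = 0.1669; γ = 1/√(1 − 0.1669²) = 1/√0.9721 = 1.014; Δt_2 = 1.014 × 34.8 = 35.30 days.
Total: 225.0 + 35.30 days.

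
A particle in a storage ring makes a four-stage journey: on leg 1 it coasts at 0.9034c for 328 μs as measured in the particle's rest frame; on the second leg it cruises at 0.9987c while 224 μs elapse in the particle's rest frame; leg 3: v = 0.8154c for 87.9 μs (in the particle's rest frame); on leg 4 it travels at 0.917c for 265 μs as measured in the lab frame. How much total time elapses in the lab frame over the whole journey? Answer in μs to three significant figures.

Δt = 5580 μs

Leg 1: γ = 1/√(1 − 0.9034²) = 1/√0.1839 = 2.332; Δt_1 = 2.332 × 328 = 764.9 μs.
Leg 2: γ = 1/√(1 − 0.9987²) = 1/√0.002598 = 19.62; Δt_2 = 19.62 × 224 = 4394 μs.
Leg 3: γ = 1/√(1 − 0.8154²) = 1/√0.3351 = 1.727; Δt_3 = 1.727 × 87.9 = 151.8 μs.
Leg 4: 265 μs is already measured in the lab frame.
Total: 764.9 + 4394 + 151.8 + 265.0 μs.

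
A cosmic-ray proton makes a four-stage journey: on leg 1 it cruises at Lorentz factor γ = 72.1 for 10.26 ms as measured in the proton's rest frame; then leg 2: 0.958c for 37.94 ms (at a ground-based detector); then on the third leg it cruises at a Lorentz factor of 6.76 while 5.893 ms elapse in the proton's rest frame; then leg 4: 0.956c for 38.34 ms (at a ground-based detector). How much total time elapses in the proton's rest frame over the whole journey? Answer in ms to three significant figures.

Leg 1: 10.26 ms is already measured in the proton's rest frame.
Leg 2: γ = 1/√(1 − 0.958²) = 1/√0.08224 = 3.487; τ_2 = 37.94/3.487 = 10.88 ms.
Leg 3: 5.893 ms is already measured in the proton's rest frame.
Leg 4: γ = 1/√(1 − 0.956²) = 1/√0.08606 = 3.409; τ_4 = 38.34/3.409 = 11.25 ms.
Total: 10.26 + 10.88 + 5.893 + 11.25 ms.

τ = 38.3 ms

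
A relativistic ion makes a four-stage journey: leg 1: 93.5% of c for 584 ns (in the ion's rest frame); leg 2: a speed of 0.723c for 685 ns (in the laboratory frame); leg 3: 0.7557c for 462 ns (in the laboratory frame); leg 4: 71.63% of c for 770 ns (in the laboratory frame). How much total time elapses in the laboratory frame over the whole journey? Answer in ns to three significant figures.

Leg 1: β = 0.935; γ = 1/√(1 − 0.935²) = 1/√0.1258 = 2.820; Δt_1 = 2.820 × 584 = 1647 ns.
Leg 2: 685 ns is already measured in the laboratory frame.
Leg 3: 462 ns is already measured in the laboratory frame.
Leg 4: 770 ns is already measured in the laboratory frame.
Total: 1647 + 685.0 + 462.0 + 770.0 ns.

Δt = 3560 ns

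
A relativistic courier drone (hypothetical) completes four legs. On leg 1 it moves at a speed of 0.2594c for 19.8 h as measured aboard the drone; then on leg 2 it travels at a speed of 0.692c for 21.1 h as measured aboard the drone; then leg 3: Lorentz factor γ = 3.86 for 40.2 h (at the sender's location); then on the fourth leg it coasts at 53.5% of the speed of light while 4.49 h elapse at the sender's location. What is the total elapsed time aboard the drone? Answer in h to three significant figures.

Leg 1: 19.8 h is already measured aboard the drone.
Leg 2: 21.1 h is already measured aboard the drone.
Leg 3: γ = 3.86; τ_3 = 40.2/3.860 = 10.41 h.
Leg 4: β = 0.535; γ = 1/√(1 − 0.535²) = 1/√0.7138 = 1.184; τ_4 = 4.49/1.184 = 3.793 h.
Total: 19.80 + 21.10 + 10.41 + 3.793 h.

τ = 55.1 h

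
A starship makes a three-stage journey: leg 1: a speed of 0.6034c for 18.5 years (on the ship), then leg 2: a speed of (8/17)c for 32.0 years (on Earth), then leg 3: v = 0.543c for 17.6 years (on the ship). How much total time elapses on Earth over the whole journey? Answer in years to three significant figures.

Δt = 76.2 years

Leg 1: γ = 1/√(1 − 0.6034²) = 1/√0.6359 = 1.254; Δt_1 = 1.254 × 18.5 = 23.20 years.
Leg 2: 32.0 years is already measured on Earth.
Leg 3: γ = 1/√(1 − 0.543²) = 1/√0.7052 = 1.191; Δt_3 = 1.191 × 17.6 = 20.96 years.
Total: 23.20 + 32.00 + 20.96 years.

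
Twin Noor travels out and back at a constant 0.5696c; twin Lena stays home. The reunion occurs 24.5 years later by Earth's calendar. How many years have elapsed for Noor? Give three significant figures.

τ = 20.1 years

γ = 1/√(1 − 0.5696²) = 1/√0.6756 = 1.217
Noor's clock measures proper time along the trip: τ = Δt/γ = 24.5/1.217 years.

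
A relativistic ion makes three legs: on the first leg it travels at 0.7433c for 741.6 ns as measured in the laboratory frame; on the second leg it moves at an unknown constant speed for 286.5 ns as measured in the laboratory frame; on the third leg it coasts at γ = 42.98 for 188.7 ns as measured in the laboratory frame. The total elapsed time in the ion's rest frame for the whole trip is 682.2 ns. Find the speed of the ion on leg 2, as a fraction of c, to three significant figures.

β = 0.773

Leg 1: γ = 1/√(1 − 0.7433²) = 1/√0.4475 = 1.495; τ_1 = 741.6/1.495 = 496.1 ns.
Leg 2: speed unknown; τ_2 = 286.5/γ_2.
Leg 3: γ = 42.98; τ_3 = 188.7/42.98 = 4.390 ns.
Total proper time: 496.1 + τ_2 + 4.390 = 682.2, so τ_2 = 682.2 − 500.5 = 181.7 ns.
γ_2 = 286.5/181.7 = 1.577; β = √(1 − 1/γ²) = √0.5977.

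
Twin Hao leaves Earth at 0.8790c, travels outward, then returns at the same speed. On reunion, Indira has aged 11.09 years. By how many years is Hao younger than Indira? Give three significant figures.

Δt − τ = 5.80 years

γ = 1/√(1 − 0.8790²) = 1/√0.2274 = 2.097
Hao's elapsed proper time: τ = 11.09/2.097 = 5.288 years.
Age gap = Δt − τ = 11.09 − 5.288 years.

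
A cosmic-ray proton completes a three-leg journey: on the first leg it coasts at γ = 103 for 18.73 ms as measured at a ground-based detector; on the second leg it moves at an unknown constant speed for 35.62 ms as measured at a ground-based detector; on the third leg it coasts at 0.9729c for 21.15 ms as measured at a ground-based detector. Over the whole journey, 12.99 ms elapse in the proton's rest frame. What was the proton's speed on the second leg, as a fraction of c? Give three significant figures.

β = 0.975

Leg 1: γ = 103; τ_1 = 18.73/103.0 = 0.1818 ms.
Leg 2: speed unknown; τ_2 = 35.62/γ_2.
Leg 3: γ = 1/√(1 − 0.9729²) = 1/√0.05347 = 4.325; τ_3 = 21.15/4.325 = 4.890 ms.
Total proper time: 0.1818 + τ_2 + 4.890 = 12.99, so τ_2 = 12.99 − 5.072 = 7.918 ms.
γ_2 = 35.62/7.918 = 4.499; β = √(1 − 1/γ²) = √0.9506.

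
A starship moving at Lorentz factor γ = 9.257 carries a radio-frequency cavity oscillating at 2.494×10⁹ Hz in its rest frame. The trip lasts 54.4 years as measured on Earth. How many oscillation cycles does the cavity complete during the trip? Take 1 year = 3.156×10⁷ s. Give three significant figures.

γ = 9.257
The oscillator's own cycle count is N = f × τ where τ is the proper time on the ship. τ = Δt/γ = 54.4/9.257 = 5.877 years = 1.855×10⁸ s.
N = 2.494×10⁹ × 1.855×10⁸ = 4.626×10¹⁷.

N = 4.63×10¹⁷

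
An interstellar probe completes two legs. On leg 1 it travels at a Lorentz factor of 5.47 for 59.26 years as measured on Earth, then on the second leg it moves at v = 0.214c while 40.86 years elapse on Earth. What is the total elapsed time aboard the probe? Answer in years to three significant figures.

τ = 50.7 years

Leg 1: γ = 5.47; τ_1 = 59.26/5.470 = 10.83 years.
Leg 2: γ = 1/√(1 − 0.214²) = 1/√0.9542 = 1.024; τ_2 = 40.86/1.024 = 39.91 years.
Total: 10.83 + 39.91 years.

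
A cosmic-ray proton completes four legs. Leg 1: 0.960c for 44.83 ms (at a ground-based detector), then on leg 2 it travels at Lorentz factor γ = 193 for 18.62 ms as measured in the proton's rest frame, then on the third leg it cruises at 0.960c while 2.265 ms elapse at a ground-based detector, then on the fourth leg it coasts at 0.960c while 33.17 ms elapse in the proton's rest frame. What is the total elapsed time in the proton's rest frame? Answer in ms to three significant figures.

Leg 1: γ = 1/√(1 − 0.960²) = 25/7 ≈ 3.571; τ_1 = 44.83/3.571 = 12.55 ms.
Leg 2: 18.62 ms is already measured in the proton's rest frame.
Leg 3: γ = 1/√(1 − 0.960²) = 25/7 ≈ 3.571; τ_3 = 2.265/3.571 = 0.6342 ms.
Leg 4: 33.17 ms is already measured in the proton's rest frame.
Total: 12.55 + 18.62 + 0.6342 + 33.17 ms.

τ = 65.0 ms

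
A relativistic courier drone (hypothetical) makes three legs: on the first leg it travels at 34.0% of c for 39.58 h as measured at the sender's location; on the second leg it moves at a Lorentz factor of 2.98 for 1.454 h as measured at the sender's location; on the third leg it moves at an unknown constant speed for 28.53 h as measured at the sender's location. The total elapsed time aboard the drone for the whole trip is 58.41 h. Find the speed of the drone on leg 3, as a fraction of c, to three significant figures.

β = 0.688

Leg 1: β = 0.340; γ = 1/√(1 − 0.340²) = 1/√0.8844 = 1.063; τ_1 = 39.58/1.063 = 37.22 h.
Leg 2: γ = 2.98; τ_2 = 1.454/2.980 = 0.4879 h.
Leg 3: speed unknown; τ_3 = 28.53/γ_3.
Total proper time: 37.22 + 0.4879 + τ_3 = 58.41, so τ_3 = 58.41 − 37.71 = 20.70 h.
γ_3 = 28.53/20.70 = 1.378; β = √(1 − 1/γ²) = √0.4736.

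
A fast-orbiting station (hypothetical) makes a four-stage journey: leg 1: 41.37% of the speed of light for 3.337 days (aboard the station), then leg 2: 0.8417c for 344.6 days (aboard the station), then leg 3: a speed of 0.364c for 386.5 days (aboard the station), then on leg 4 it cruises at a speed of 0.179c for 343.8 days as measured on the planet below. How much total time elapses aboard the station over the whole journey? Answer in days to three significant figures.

Leg 1: 3.337 days is already measured aboard the station.
Leg 2: 344.6 days is already measured aboard the station.
Leg 3: 386.5 days is already measured aboard the station.
Leg 4: γ = 1/√(1 − 0.179²) = 1/√0.9680 = 1.016; τ_4 = 343.8/1.016 = 338.2 days.
Total: 3.337 + 344.6 + 386.5 + 338.2 days.

τ = 1070 days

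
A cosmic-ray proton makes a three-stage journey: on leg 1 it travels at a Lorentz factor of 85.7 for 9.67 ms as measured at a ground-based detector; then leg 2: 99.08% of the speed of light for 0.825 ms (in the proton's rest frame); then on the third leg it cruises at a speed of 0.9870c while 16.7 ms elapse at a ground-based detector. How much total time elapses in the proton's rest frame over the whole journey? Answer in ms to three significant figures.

τ = 3.62 ms

Leg 1: γ = 85.7; τ_1 = 9.67/85.70 = 0.1128 ms.
Leg 2: 0.825 ms is already measured in the proton's rest frame.
Leg 3: γ = 1/√(1 − 0.9870²) = 1/√0.02583 = 6.222; τ_3 = 16.7/6.222 = 2.684 ms.
Total: 0.1128 + 0.8250 + 2.684 ms.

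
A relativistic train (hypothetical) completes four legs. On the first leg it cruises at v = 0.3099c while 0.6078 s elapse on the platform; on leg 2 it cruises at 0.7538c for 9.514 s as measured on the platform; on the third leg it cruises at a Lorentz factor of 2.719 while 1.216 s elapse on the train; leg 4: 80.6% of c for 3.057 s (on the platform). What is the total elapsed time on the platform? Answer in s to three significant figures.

Leg 1: 0.6078 s is already measured on the platform.
Leg 2: 9.514 s is already measured on the platform.
Leg 3: γ = 2.719; Δt_3 = 2.719 × 1.216 = 3.306 s.
Leg 4: 3.057 s is already measured on the platform.
Total: 0.6078 + 9.514 + 3.306 + 3.057 s.

Δt = 16.5 s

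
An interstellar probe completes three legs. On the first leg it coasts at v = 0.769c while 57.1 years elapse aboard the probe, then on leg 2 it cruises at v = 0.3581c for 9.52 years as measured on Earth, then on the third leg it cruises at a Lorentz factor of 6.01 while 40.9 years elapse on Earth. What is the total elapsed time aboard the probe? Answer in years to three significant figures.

τ = 72.8 years

Leg 1: 57.1 years is already measured aboard the probe.
Leg 2: γ = 1/√(1 − 0.3581²) = 1/√0.8718 = 1.071; τ_2 = 9.52/1.071 = 8.889 years.
Leg 3: γ = 6.01; τ_3 = 40.9/6.010 = 6.805 years.
Total: 57.10 + 8.889 + 6.805 years.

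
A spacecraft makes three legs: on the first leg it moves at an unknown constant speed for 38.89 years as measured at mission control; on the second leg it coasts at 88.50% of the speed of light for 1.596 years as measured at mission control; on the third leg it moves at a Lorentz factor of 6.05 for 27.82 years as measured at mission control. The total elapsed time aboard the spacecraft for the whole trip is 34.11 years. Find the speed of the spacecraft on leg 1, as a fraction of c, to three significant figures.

Leg 1: speed unknown; τ_1 = 38.89/γ_1.
Leg 2: β = 0.8850; γ = 1/√(1 − 0.8850²) = 1/√0.2168 = 2.148; τ_2 = 1.596/2.148 = 0.7431 years.
Leg 3: γ = 6.05; τ_3 = 27.82/6.050 = 4.598 years.
Total proper time: τ_1 + 0.7431 + 4.598 = 34.11, so τ_1 = 34.11 − 5.341 = 28.77 years.
γ_1 = 38.89/28.77 = 1.352; β = √(1 − 1/γ²) = √0.4528.

β = 0.673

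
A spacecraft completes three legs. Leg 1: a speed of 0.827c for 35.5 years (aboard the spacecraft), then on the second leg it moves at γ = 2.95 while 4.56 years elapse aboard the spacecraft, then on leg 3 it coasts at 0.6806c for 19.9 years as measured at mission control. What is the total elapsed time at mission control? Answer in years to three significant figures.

Leg 1: γ = 1/√(1 − 0.827²) = 1/√0.3161 = 1.779; Δt_1 = 1.779 × 35.5 = 63.14 years.
Leg 2: γ = 2.95; Δt_2 = 2.950 × 4.56 = 13.45 years.
Leg 3: 19.9 years is already measured at mission control.
Total: 63.14 + 13.45 + 19.90 years.

Δt = 96.5 years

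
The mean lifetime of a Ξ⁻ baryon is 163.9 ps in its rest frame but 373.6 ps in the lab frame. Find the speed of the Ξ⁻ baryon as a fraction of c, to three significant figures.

γ = Δt/τ₀ = 373.6/163.9 = 2.279
β = √(1 − 1/γ²) = √(1 − 0.1925) = √0.8075

β = 0.899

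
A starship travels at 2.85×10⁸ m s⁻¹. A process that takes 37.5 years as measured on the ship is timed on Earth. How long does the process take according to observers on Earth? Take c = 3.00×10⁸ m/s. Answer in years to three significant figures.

Δt = 120 years

β = 2.85×10⁸/3.00×10⁸ = 0.9500; γ = 1/√(1 − 0.9500²) = 3.203
The interval measured on the ship is the proper time (both events occur at the same place in that frame); the lab-frame interval is Δt = γτ = 3.203 × 37.5 years.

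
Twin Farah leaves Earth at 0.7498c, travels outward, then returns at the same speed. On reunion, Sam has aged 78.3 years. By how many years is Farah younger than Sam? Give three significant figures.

Δt − τ = 26.5 years

γ = 1/√(1 − 0.7498²) = 1/√0.4378 = 1.511
Farah's elapsed proper time: τ = 78.3/1.511 = 51.81 years.
Age gap = Δt − τ = 78.3 − 51.81 years.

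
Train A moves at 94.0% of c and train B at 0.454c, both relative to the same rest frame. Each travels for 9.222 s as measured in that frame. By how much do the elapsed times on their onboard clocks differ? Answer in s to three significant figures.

A: β = 0.940; γ = 1/√(1 − 0.940²) = 1/√0.1164 = 2.931; τ_A = 9.222/2.931 = 3.146 s.
B: γ = 1/√(1 − 0.454²) = 1/√0.7939 = 1.122; τ_B = 9.222/1.122 = 8.217 s.

|τ_A − τ_B| = 5.07 s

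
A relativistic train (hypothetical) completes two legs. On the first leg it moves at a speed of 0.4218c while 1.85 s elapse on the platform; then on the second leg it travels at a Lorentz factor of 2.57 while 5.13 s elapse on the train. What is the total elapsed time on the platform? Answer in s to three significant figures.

Δt = 15.0 s

Leg 1: 1.85 s is already measured on the platform.
Leg 2: γ = 2.57; Δt_2 = 2.570 × 5.13 = 13.18 s.
Total: 1.850 + 13.18 s.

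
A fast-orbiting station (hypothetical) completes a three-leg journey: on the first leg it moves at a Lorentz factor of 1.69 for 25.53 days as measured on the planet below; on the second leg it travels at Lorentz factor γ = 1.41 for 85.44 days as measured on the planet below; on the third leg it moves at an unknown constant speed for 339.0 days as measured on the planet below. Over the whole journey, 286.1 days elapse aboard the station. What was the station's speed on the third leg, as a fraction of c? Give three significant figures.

β = 0.784

Leg 1: γ = 1.69; τ_1 = 25.53/1.690 = 15.11 days.
Leg 2: γ = 1.41; τ_2 = 85.44/1.410 = 60.60 days.
Leg 3: speed unknown; τ_3 = 339.0/γ_3.
Total proper time: 15.11 + 60.60 + τ_3 = 286.1, so τ_3 = 286.1 − 75.70 = 210.4 days.
γ_3 = 339.0/210.4 = 1.611; β = √(1 − 1/γ²) = √0.6148.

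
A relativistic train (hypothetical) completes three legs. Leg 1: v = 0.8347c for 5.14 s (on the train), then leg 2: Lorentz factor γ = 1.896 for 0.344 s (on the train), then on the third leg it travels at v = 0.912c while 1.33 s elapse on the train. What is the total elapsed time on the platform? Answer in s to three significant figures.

Δt = 13.2 s

Leg 1: γ = 1/√(1 − 0.8347²) = 1/√0.3033 = 1.816; Δt_1 = 1.816 × 5.14 = 9.333 s.
Leg 2: γ = 1.896; Δt_2 = 1.896 × 0.344 = 0.6522 s.
Leg 3: γ = 1/√(1 − 0.912²) = 1/√0.1683 = 2.438; Δt_3 = 2.438 × 1.33 = 3.242 s.
Total: 9.333 + 0.6522 + 3.242 s.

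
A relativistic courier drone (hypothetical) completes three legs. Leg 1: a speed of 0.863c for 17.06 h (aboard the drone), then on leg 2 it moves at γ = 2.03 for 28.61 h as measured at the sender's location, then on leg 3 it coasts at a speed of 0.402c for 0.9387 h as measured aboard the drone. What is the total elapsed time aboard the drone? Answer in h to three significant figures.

τ = 32.1 h

Leg 1: 17.06 h is already measured aboard the drone.
Leg 2: γ = 2.03; τ_2 = 28.61/2.030 = 14.09 h.
Leg 3: 0.9387 h is already measured aboard the drone.
Total: 17.06 + 14.09 + 0.9387 h.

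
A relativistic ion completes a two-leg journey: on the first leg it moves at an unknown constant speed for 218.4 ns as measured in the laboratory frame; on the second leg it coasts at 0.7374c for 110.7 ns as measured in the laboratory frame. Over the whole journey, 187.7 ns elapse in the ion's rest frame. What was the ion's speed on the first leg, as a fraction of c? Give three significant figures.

β = 0.856

Leg 1: speed unknown; τ_1 = 218.4/γ_1.
Leg 2: γ = 1/√(1 − 0.7374²) = 1/√0.4562 = 1.480; τ_2 = 110.7/1.480 = 74.77 ns.
Total proper time: τ_1 + 74.77 = 187.7, so τ_1 = 187.7 − 74.77 = 112.9 ns.
γ_1 = 218.4/112.9 = 1.934; β = √(1 − 1/γ²) = √0.7326.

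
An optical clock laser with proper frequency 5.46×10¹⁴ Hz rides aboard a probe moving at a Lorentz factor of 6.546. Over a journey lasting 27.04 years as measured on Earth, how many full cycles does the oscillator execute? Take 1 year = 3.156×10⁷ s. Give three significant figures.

N = 7.12×10²²

γ = 6.546
The oscillator's own cycle count is N = f × τ where τ is the proper time aboard the probe. τ = Δt/γ = 27.04/6.546 = 4.131 years = 1.304×10⁸ s.
N = 5.46×10¹⁴ × 1.304×10⁸ = 7.118×10²².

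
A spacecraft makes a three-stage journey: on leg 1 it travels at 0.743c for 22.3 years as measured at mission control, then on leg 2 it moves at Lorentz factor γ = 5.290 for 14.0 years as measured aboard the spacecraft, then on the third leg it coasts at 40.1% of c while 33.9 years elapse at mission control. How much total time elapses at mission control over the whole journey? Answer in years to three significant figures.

Leg 1: 22.3 years is already measured at mission control.
Leg 2: γ = 5.290; Δt_2 = 5.290 × 14.0 = 74.06 years.
Leg 3: 33.9 years is already measured at mission control.
Total: 22.30 + 74.06 + 33.90 years.

Δt = 130 years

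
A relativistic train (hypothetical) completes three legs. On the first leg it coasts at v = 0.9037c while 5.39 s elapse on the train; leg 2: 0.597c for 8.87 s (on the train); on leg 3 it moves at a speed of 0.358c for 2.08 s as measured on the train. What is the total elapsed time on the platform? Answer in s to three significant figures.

Δt = 25.9 s

Leg 1: γ = 1/√(1 − 0.9037²) = 1/√0.1833 = 2.336; Δt_1 = 2.336 × 5.39 = 12.59 s.
Leg 2: γ = 1/√(1 − 0.597²) = 1/√0.6436 = 1.247; Δt_2 = 1.247 × 8.87 = 11.06 s.
Leg 3: γ = 1/√(1 − 0.358²) = 1/√0.8718 = 1.071; Δt_3 = 1.071 × 2.08 = 2.228 s.
Total: 12.59 + 11.06 + 2.228 s.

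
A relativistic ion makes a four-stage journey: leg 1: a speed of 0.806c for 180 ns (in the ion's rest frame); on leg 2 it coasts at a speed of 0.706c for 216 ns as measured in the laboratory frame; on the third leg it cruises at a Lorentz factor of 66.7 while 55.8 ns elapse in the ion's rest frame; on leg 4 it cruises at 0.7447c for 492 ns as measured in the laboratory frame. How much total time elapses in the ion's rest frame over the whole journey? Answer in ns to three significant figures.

τ = 717 ns

Leg 1: 180 ns is already measured in the ion's rest frame.
Leg 2: γ = 1/√(1 − 0.706²) = 1/√0.5016 = 1.412; τ_2 = 216/1.412 = 153.0 ns.
Leg 3: 55.8 ns is already measured in the ion's rest frame.
Leg 4: γ = 1/√(1 − 0.7447²) = 1/√0.4454 = 1.498; τ_4 = 492/1.498 = 328.4 ns.
Total: 180.0 + 153.0 + 55.80 + 328.4 ns.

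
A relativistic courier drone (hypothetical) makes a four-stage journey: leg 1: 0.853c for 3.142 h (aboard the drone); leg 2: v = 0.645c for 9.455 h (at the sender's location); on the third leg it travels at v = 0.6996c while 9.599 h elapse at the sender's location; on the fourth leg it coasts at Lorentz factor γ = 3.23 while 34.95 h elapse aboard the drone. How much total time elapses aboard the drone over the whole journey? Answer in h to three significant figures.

τ = 52.2 h

Leg 1: 3.142 h is already measured aboard the drone.
Leg 2: γ = 1/√(1 − 0.645²) = 1/√0.5840 = 1.309; τ_2 = 9.455/1.309 = 7.225 h.
Leg 3: γ = 1/√(1 − 0.6996²) = 1/√0.5106 = 1.400; τ_3 = 9.599/1.400 = 6.859 h.
Leg 4: 34.95 h is already measured aboard the drone.
Total: 3.142 + 7.225 + 6.859 + 34.95 h.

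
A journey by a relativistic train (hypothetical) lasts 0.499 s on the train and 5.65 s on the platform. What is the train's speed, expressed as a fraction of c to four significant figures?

The proper time is measured on the train (both events occur at the train's location); Δt is measured on the platform. γ = Δt/τ = 5.65/0.499 = 11.32.
β = √(1 − 1/γ²) = √(1 − 0.007800) = √0.9922

β = 0.9961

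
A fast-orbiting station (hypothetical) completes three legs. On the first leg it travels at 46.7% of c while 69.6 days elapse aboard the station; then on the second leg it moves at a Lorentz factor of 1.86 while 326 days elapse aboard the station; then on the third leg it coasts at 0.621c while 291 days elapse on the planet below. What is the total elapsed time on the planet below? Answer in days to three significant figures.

Leg 1: β = 0.467; γ = 1/√(1 − 0.467²) = 1/√0.7819 = 1.131; Δt_1 = 1.131 × 69.6 = 78.71 days.
Leg 2: γ = 1.86; Δt_2 = 1.860 × 326 = 606.4 days.
Leg 3: 291 days is already measured on the planet below.
Total: 78.71 + 606.4 + 291.0 days.

Δt = 976 days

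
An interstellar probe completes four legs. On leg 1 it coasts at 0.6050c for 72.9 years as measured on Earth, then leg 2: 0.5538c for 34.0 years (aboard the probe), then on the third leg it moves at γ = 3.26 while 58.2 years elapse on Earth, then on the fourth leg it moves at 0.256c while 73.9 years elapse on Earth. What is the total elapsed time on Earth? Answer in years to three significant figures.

Δt = 246 years

Leg 1: 72.9 years is already measured on Earth.
Leg 2: γ = 1/√(1 − 0.5538²) = 1/√0.6933 = 1.201; Δt_2 = 1.201 × 34.0 = 40.83 years.
Leg 3: 58.2 years is already measured on Earth.
Leg 4: 73.9 years is already measured on Earth.
Total: 72.90 + 40.83 + 58.20 + 73.90 years.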